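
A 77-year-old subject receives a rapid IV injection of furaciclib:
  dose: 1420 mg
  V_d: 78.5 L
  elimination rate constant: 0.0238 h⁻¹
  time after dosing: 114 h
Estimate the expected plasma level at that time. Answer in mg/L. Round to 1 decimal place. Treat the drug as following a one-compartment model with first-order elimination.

C₀ = Dose / Vd = 1420 / 78.5 = 18.09 mg/L
C = C₀ · e^(−k·t) = 18.09 × e^(−0.02380 × 114)
  = 18.09 × 0.06632 = 1.200 mg/L

1.2 mg/L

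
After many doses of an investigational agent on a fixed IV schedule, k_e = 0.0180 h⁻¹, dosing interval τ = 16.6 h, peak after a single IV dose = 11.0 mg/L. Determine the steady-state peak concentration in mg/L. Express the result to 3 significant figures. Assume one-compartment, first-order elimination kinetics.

e^(−kτ) = e^(−0.01800 × 16.6) = 0.7417
Accumulation ratio R = 1 / (1 − e^(−kτ)) = 1 / (1 − 0.7417) = 3.871
Steady-state peak = C₀ × R = 11.0 × 3.871 = 42.58 mg/L

42.6 mg/L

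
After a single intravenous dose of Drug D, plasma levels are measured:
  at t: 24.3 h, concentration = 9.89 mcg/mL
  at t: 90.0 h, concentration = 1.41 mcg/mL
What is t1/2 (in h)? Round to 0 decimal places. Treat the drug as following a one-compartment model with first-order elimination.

k = ln(C₁/C₂) / (t₂ − t₁) = ln(9.89/1.41) / (90.0 − 24.3)
  = 1.948 / 65.70 = 0.02965 h⁻¹
t½ = ln2 / k = 0.693147 / 0.02965 = 23.38 h

23 h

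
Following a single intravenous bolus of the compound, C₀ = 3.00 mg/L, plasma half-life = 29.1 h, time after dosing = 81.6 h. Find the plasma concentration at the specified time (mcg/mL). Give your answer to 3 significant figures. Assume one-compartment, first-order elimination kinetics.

0.430 mcg/mL

k = ln2 / t½ = 0.693147 / 29.1 = 0.02382 h⁻¹
C = C₀ · e^(−k·t) = 3.000 × e^(−0.02382 × 81.6)
  = 3.000 × 0.1432 = 0.4296 mg/L
(0.4296 mg/L = 0.4296 mcg/mL)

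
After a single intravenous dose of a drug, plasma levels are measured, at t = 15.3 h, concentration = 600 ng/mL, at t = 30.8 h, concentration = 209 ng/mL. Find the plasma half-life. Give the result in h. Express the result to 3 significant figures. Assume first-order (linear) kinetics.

k = ln(C₁/C₂) / (t₂ − t₁) = ln(600/209) / (30.8 − 15.3)
  = 1.055 / 15.50 = 0.06806 h⁻¹
t½ = ln2 / k = 0.693147 / 0.06806 = 10.18 h

10.2 h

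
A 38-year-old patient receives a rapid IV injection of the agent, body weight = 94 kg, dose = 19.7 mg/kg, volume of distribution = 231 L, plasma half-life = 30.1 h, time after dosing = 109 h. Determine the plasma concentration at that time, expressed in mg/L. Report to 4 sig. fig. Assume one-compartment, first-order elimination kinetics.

0.6514 mg/L

Total dose = 19.7 × 94 = 1852 mg
C₀ = Dose / Vd = 1852 / 231 = 8.017 mg/L
k = ln2 / t½ = 0.693147 / 30.1 = 0.02303 h⁻¹
C = C₀ · e^(−k·t) = 8.017 × e^(−0.02303 × 109)
  = 8.017 × 0.08125 = 0.6514 mg/L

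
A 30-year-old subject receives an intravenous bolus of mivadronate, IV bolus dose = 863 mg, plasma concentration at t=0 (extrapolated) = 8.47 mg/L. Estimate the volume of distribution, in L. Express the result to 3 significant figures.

102 L

Vd = Dose / C₀ = 863.0 / 8.47 = 101.9 L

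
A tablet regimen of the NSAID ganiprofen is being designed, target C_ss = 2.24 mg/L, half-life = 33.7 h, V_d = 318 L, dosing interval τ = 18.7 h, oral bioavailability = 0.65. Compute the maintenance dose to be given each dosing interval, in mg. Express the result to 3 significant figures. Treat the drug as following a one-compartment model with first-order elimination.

422 mg

k = ln2 / t½ = 0.693147 / 33.7 = 0.02057 h⁻¹
CL = k × Vd = 0.02057 × 318 = 6.541 L/h
At steady state, F × (Dose/τ) = Css × CL.
Dose = Css × CL × τ / F = 2.24 × 6.541 × 18.7 / 0.65 = 421.5 mg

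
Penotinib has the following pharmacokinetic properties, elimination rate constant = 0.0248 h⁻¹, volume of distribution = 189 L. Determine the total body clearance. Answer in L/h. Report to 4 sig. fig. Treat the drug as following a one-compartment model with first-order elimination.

4.687 L/h

CL = k × Vd = 0.0248 × 189 = 4.687 L/h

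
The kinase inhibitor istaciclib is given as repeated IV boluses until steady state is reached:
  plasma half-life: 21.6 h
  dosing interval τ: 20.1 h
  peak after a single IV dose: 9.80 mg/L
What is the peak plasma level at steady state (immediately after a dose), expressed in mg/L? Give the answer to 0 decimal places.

21 mg/L

k = ln2 / t½ = 0.693147 / 21.6 = 0.03209 h⁻¹
e^(−kτ) = e^(−0.03209 × 20.1) = 0.5247
Accumulation ratio R = 1 / (1 − e^(−kτ)) = 1 / (1 − 0.5247) = 2.104
Steady-state peak = C₀ × R = 9.80 × 2.104 = 20.62 mg/L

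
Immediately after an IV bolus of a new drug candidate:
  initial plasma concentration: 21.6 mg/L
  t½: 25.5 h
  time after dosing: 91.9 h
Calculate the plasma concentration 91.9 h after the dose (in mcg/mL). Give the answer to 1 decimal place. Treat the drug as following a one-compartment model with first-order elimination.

k = ln2 / t½ = 0.693147 / 25.5 = 0.02718 h⁻¹
C = C₀ · e^(−k·t) = 21.60 × e^(−0.02718 × 91.9)
  = 21.60 × 0.08226 = 1.777 mg/L
(1.777 mg/L = 1.777 mcg/mL)

1.8 mcg/mL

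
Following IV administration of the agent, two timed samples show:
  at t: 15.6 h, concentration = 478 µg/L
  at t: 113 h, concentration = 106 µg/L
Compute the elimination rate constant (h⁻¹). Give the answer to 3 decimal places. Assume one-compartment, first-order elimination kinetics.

k = ln(C₁/C₂) / (t₂ − t₁) = ln(478/106) / (113 − 15.6)
  = 1.506 / 97.40 = 0.01546 h⁻¹

0.015 h⁻¹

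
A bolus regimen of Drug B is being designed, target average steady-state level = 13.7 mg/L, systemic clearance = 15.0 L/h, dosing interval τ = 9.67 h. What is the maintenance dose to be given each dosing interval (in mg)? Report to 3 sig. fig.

At steady state, Dose/τ = Css × CL.
Dose = Css × CL × τ = 13.7 × 15.00 × 9.67 = 1987 mg

1990 mg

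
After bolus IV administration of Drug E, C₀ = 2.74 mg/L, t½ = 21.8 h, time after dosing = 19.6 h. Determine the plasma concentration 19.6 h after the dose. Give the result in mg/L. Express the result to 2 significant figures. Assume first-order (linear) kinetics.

1.5 mg/L

k = ln2 / t½ = 0.693147 / 21.8 = 0.03180 h⁻¹
C = C₀ · e^(−k·t) = 2.740 × e^(−0.03180 × 19.6)
  = 2.740 × 0.5362 = 1.469 mg/L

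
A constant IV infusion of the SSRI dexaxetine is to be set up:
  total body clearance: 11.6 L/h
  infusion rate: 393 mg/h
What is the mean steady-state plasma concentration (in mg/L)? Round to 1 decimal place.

At steady state Css = R₀ / CL = 393 / 11.60 = 33.88 mg/L

33.9 mg/L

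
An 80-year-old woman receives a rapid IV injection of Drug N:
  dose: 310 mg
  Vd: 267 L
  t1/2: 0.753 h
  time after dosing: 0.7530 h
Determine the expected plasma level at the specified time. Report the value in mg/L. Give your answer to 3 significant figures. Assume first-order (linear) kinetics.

C₀ = Dose / Vd = 310.0 / 267 = 1.161 mg/L
k = ln2 / t½ = 0.693147 / 0.753 = 0.9205 h⁻¹
t / t½ = 0.7530 / 0.753 = 1 half-lives
C = C₀ × (1/2)^1 = 1.161 × 0.5000 = 0.5805 mg/L

0.581 mg/L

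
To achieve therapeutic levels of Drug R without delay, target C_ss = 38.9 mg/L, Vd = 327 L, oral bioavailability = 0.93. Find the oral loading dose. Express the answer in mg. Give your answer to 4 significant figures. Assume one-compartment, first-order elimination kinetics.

LD = Css × Vd / F = 38.9 × 327 / 0.93 = 13680 mg

13680 mg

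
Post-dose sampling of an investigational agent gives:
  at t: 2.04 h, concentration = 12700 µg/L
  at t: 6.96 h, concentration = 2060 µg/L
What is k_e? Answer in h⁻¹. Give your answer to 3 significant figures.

k = ln(C₁/C₂) / (t₂ − t₁) = ln(12700/2060) / (6.96 − 2.04)
  = 1.819 / 4.920 = 0.3697 h⁻¹

0.370 h⁻¹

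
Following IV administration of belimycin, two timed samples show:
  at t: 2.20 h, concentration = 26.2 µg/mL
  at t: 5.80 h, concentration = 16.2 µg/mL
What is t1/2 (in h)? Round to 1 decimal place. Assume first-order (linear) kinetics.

k = ln(C₁/C₂) / (t₂ − t₁) = ln(26.2/16.2) / (5.80 − 2.20)
  = 0.4807 / 3.600 = 0.1335 h⁻¹
t½ = ln2 / k = 0.693147 / 0.1335 = 5.192 h

5.2 h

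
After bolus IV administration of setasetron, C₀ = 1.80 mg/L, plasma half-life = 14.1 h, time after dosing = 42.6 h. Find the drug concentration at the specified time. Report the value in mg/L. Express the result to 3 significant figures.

0.222 mg/L

k = ln2 / t½ = 0.693147 / 14.1 = 0.04916 h⁻¹
C = C₀ · e^(−k·t) = 1.800 × e^(−0.04916 × 42.6)
  = 1.800 × 0.1232 = 0.2218 mg/L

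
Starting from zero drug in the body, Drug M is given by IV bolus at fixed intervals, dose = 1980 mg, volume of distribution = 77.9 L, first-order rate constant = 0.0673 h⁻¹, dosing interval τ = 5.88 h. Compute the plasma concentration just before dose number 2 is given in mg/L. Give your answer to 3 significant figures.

17.1 mg/L

C₀ per dose = Dose / Vd = 1980 / 77.9 = 25.42 mg/L
Fraction remaining after one interval: r = e^(−kτ) = e^(−0.06730 × 5.88) = 0.6732
Before dose 2, 1 dose has been given (aged 1τ).
C_trough = C₀ × r = 25.42 × 0.6732 = 17.11 mg/L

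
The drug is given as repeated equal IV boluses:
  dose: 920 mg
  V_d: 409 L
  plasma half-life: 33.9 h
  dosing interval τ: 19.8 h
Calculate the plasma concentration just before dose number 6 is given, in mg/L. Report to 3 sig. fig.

C₀ per dose = Dose / Vd = 920 / 409 = 2.249 mg/L
k = ln2 / t½ = 0.693147 / 33.9 = 0.02045 h⁻¹
Fraction remaining after one interval: r = e^(−kτ) = e^(−0.02045 × 19.8) = 0.6670
Before dose 6, 5 doses have been given (aged 1τ, 2τ, 3τ, 4τ, 5τ).
C_trough = C₀ × (r + r² + … + r^5) = C₀ × r(1−r^5)/(1−r)
        = 2.249 × 0.6670 × (1 − 0.1320) / (1 − 0.6670) = 3.910 mg/L

3.91 mg/L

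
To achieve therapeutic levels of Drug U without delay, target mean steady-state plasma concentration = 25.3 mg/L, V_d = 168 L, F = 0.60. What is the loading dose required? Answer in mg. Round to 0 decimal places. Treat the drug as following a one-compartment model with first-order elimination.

7084 mg

LD = Css × Vd / F = 25.3 × 168 / 0.60 = 7084 mg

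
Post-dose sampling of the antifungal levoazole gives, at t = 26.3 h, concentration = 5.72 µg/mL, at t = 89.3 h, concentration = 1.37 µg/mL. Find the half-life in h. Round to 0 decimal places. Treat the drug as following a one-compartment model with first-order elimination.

31 h

k = ln(C₁/C₂) / (t₂ − t₁) = ln(5.72/1.37) / (89.3 − 26.3)
  = 1.429 / 63.00 = 0.02268 h⁻¹
t½ = ln2 / k = 0.693147 / 0.02268 = 30.56 h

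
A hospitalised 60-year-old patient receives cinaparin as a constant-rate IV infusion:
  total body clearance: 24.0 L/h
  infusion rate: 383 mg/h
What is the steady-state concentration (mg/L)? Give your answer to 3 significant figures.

At steady state Css = R₀ / CL = 383 / 24.00 = 15.96 mg/L

16.0 mg/L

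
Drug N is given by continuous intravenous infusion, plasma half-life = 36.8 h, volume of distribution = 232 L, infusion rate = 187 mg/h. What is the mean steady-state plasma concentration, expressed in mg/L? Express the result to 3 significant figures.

42.8 mg/L

k = ln2 / t½ = 0.693147 / 36.8 = 0.01884 h⁻¹
CL = k × Vd = 0.01884 × 232 = 4.371 L/h
At steady state Css = R₀ / CL = 187 / 4.371 = 42.78 mg/L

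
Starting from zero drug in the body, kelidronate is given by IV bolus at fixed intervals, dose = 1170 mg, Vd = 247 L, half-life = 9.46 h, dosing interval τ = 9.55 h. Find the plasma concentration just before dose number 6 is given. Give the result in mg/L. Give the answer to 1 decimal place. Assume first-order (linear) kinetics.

4.5 mg/L

C₀ per dose = Dose / Vd = 1170 / 247 = 4.737 mg/L
k = ln2 / t½ = 0.693147 / 9.46 = 0.07327 h⁻¹
Fraction remaining after one interval: r = e^(−kτ) = e^(−0.07327 × 9.55) = 0.4967
Before dose 6, 5 doses have been given (aged 1τ, 2τ, 3τ, 4τ, 5τ).
C_trough = C₀ × (r + r² + … + r^5) = C₀ × r(1−r^5)/(1−r)
        = 4.737 × 0.4967 × (1 − 0.03023) / (1 − 0.4967) = 4.534 mg/L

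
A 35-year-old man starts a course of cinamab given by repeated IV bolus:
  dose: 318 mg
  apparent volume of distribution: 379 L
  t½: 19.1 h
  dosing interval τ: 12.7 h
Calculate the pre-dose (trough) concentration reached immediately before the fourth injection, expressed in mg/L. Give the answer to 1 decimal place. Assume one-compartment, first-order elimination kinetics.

C₀ per dose = Dose / Vd = 318 / 379 = 0.8391 mg/L
k = ln2 / t½ = 0.693147 / 19.1 = 0.03629 h⁻¹
Fraction remaining after one interval: r = e^(−kτ) = e^(−0.03629 × 12.7) = 0.6307
Before dose 4, 3 doses have been given (aged 1τ, 2τ, 3τ).
C_trough = C₀ × (r + r² + … + r^3) = C₀ × r(1−r^3)/(1−r)
        = 0.8391 × 0.6307 × (1 − 0.2509) / (1 − 0.6307) = 1.073 mg/L

1.1 mg/L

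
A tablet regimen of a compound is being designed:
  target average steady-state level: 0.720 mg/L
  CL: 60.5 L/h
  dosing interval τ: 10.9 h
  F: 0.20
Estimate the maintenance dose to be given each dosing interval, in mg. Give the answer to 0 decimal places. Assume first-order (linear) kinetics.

2374 mg

At steady state, F × (Dose/τ) = Css × CL.
Dose = Css × CL × τ / F = 0.720 × 60.50 × 10.9 / 0.20 = 2374 mg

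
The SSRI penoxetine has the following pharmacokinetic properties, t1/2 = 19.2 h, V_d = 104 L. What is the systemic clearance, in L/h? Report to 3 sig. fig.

k = ln2 / t½ = 0.693147 / 19.2 = 0.03610 h⁻¹
CL = k × Vd = 0.03610 × 104 = 3.754 L/h

3.75 L/h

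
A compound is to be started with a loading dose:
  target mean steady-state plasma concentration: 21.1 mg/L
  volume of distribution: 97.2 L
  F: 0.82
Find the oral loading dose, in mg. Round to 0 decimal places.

LD = Css × Vd / F = 21.1 × 97.2 / 0.82 = 2501 mg

2501 mg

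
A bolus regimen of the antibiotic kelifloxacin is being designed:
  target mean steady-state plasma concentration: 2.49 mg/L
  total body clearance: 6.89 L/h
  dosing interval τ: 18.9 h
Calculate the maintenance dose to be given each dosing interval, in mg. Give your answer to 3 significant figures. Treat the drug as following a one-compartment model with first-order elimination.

324 mg

At steady state, Dose/τ = Css × CL.
Dose = Css × CL × τ = 2.49 × 6.890 × 18.9 = 324.3 mg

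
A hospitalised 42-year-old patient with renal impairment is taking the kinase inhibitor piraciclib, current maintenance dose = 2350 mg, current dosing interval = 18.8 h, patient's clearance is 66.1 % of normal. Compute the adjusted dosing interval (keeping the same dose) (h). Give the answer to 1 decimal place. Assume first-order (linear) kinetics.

To keep the same average steady-state level, dosing rate must scale with clearance.
CL ratio = 66.1 / 100 = 0.6610
New interval (same dose) = 18.8 / 0.6610 = 28.44 h

28.4 h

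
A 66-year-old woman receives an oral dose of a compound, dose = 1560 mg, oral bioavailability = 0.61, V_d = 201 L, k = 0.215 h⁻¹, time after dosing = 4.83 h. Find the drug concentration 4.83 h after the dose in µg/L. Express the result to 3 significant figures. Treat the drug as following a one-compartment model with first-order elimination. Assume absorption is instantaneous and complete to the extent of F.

1680 µg/L

Amount reaching circulation = F × Dose = 0.61 × 1560 = 951.6 mg
C₀ = F·Dose / Vd = 951.6 / 201 = 4.734 mg/L
C = C₀ · e^(−k·t) = 4.734 × e^(−0.2150 × 4.83)
  = 4.734 × 0.3540 = 1.676 mg/L
Convert: 1.676 mg/L × 1000 = 1676 µg/L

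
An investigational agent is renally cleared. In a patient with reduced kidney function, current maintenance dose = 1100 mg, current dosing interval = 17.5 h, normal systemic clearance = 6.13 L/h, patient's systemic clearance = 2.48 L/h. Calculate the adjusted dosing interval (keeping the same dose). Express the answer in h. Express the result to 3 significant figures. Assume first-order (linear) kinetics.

43.3 h

To keep the same average steady-state level, dosing rate must scale with clearance.
CL ratio = 2.48 / 6.13 = 0.4046
New interval (same dose) = 17.5 / 0.4046 = 43.25 h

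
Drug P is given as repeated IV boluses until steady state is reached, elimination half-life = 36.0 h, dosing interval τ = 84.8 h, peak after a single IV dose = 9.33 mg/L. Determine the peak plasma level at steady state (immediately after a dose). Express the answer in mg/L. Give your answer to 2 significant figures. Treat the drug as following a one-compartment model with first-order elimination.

12 mg/L

k = ln2 / t½ = 0.693147 / 36.0 = 0.01925 h⁻¹
e^(−kτ) = e^(−0.01925 × 84.8) = 0.1955
Accumulation ratio R = 1 / (1 − e^(−kτ)) = 1 / (1 − 0.1955) = 1.243
Steady-state peak = C₀ × R = 9.33 × 1.243 = 11.60 mg/L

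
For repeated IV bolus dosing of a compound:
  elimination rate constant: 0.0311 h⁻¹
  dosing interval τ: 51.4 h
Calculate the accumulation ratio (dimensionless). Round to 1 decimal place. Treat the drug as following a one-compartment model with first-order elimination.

1.3

e^(−kτ) = e^(−0.03110 × 51.4) = 0.2022
Accumulation ratio R = 1 / (1 − e^(−kτ)) = 1 / (1 − 0.2022) = 1.253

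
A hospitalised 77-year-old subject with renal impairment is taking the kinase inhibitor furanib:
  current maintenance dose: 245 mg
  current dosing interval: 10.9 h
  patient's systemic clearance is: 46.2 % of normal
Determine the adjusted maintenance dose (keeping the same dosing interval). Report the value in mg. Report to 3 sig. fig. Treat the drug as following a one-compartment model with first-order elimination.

113 mg

To keep the same average steady-state level, dosing rate must scale with clearance.
CL ratio = 46.2 / 100 = 0.4620
New dose (same interval) = 245 × 0.4620 = 113.2 mg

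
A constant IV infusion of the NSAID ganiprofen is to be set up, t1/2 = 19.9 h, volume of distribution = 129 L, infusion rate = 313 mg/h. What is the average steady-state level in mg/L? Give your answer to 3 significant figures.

k = ln2 / t½ = 0.693147 / 19.9 = 0.03483 h⁻¹
CL = k × Vd = 0.03483 × 129 = 4.493 L/h
At steady state Css = R₀ / CL = 313 / 4.493 = 69.66 mg/L

69.7 mg/L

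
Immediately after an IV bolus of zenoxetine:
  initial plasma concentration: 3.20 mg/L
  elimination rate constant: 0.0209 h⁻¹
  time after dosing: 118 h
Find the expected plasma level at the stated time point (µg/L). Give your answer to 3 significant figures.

272 µg/L

C = C₀ · e^(−k·t) = 3.200 × e^(−0.02090 × 118)
  = 3.200 × 0.08491 = 0.2717 mg/L
Convert: 0.2717 mg/L × 1000 = 271.7 µg/L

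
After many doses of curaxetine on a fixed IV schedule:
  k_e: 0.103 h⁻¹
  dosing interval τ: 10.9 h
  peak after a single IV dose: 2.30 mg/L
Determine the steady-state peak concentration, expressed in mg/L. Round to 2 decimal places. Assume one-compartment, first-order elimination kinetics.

e^(−kτ) = e^(−0.1030 × 10.9) = 0.3254
Accumulation ratio R = 1 / (1 − e^(−kτ)) = 1 / (1 − 0.3254) = 1.482
Steady-state peak = C₀ × R = 2.30 × 1.482 = 3.409 mg/L

3.41 mg/L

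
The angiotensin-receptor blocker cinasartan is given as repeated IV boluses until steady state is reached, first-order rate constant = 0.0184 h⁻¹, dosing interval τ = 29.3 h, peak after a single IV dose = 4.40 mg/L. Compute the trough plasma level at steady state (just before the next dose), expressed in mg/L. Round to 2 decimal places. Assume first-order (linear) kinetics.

6.16 mg/L

e^(−kτ) = e^(−0.01840 × 29.3) = 0.5833
Accumulation ratio R = 1 / (1 − e^(−kτ)) = 1 / (1 − 0.5833) = 2.400
Steady-state trough = C₀ × R × e^(−kτ) = 4.40 × 2.400 × 0.5833 = 6.160 mg/L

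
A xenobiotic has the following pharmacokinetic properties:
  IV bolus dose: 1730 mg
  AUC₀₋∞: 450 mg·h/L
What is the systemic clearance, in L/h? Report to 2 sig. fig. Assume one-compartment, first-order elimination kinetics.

3.8 L/h

CL = Dose / AUC = 1730 / 450 = 3.844 L/h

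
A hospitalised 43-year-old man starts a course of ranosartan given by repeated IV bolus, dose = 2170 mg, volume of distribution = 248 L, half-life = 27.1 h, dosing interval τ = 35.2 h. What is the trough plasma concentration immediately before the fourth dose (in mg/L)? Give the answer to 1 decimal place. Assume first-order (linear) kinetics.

5.6 mg/L

C₀ per dose = Dose / Vd = 2170 / 248 = 8.750 mg/L
k = ln2 / t½ = 0.693147 / 27.1 = 0.02558 h⁻¹
Fraction remaining after one interval: r = e^(−kτ) = e^(−0.02558 × 35.2) = 0.4064
Before dose 4, 3 doses have been given (aged 1τ, 2τ, 3τ).
C_trough = C₀ × (r + r² + … + r^3) = C₀ × r(1−r^3)/(1−r)
        = 8.750 × 0.4064 × (1 − 0.06712) / (1 − 0.4064) = 5.588 mg/L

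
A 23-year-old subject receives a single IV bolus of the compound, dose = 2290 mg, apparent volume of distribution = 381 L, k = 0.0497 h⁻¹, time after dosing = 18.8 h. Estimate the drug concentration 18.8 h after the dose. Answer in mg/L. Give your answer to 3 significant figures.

C₀ = Dose / Vd = 2290 / 381 = 6.010 mg/L
C = C₀ · e^(−k·t) = 6.010 × e^(−0.04970 × 18.8)
  = 6.010 × 0.3928 = 2.361 mg/L

2.36 mg/L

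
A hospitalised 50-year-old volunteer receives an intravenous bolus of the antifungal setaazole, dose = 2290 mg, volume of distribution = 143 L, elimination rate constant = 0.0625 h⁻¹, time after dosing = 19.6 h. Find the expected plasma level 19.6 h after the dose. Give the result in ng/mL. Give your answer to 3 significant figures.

C₀ = Dose / Vd = 2290 / 143 = 16.01 mg/L
C = C₀ · e^(−k·t) = 16.01 × e^(−0.06250 × 19.6)
  = 16.01 × 0.2938 = 4.704 mg/L
Convert: 4.704 mg/L × 1000 = 4704 ng/mL

4700 ng/mL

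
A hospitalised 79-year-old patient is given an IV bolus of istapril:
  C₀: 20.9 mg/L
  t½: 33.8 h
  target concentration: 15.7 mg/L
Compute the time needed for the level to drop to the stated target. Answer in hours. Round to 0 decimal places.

14 h

k = ln2 / t½ = 0.693147 / 33.8 = 0.02051 h⁻¹
t = ln(C₀ / C) / k = ln(20.90 / 15.7) / 0.02051
  = ln(1.331) / 0.02051 = 0.2859 / 0.02051 = 13.94 h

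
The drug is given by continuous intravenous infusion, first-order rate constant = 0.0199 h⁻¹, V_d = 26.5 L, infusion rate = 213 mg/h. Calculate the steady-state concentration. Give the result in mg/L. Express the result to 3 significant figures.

404 mg/L

CL = k × Vd = 0.01990 × 26.5 = 0.5274 L/h
At steady state Css = R₀ / CL = 213 / 0.5274 = 403.9 mg/L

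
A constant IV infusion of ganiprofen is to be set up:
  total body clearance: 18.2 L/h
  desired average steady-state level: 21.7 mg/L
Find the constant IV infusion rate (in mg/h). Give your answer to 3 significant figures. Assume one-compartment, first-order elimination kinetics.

At steady state, infusion rate R₀ = Css × CL = 21.7 × 18.20 = 394.9 mg/h

395 mg/h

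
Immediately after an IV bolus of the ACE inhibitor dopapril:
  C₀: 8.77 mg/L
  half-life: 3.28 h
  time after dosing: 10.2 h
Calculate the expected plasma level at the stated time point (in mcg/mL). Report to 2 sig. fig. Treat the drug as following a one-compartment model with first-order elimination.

1.0 mcg/mL

k = ln2 / t½ = 0.693147 / 3.28 = 0.2113 h⁻¹
C = C₀ · e^(−k·t) = 8.770 × e^(−0.2113 × 10.2)
  = 8.770 × 0.1159 = 1.016 mg/L
(1.016 mg/L = 1.016 mcg/mL)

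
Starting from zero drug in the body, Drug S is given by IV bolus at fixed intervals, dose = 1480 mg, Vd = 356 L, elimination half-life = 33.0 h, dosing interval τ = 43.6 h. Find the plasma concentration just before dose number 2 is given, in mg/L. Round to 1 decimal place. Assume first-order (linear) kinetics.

C₀ per dose = Dose / Vd = 1480 / 356 = 4.157 mg/L
k = ln2 / t½ = 0.693147 / 33.0 = 0.02100 h⁻¹
Fraction remaining after one interval: r = e^(−kτ) = e^(−0.02100 × 43.6) = 0.4003
Before dose 2, 1 dose has been given (aged 1τ).
C_trough = C₀ × r = 4.157 × 0.4003 = 1.664 mg/L

1.7 mg/L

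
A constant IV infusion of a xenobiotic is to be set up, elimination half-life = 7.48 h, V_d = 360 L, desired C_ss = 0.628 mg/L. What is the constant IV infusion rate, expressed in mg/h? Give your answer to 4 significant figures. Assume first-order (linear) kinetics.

20.95 mg/h

k = ln2 / t½ = 0.693147 / 7.48 = 0.09267 h⁻¹
CL = k × Vd = 0.09267 × 360 = 33.36 L/h
At steady state, infusion rate R₀ = Css × CL = 0.628 × 33.36 = 20.95 mg/h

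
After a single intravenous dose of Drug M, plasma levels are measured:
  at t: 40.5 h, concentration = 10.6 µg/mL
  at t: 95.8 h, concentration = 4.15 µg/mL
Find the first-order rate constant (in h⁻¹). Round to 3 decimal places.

k = ln(C₁/C₂) / (t₂ − t₁) = ln(10.6/4.15) / (95.8 − 40.5)
  = 0.9377 / 55.30 = 0.01696 h⁻¹

0.017 h⁻¹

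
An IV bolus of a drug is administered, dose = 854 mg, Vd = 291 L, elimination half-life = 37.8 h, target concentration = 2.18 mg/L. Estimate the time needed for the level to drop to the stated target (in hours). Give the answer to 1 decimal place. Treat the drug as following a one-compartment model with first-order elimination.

16.2 h

C₀ = Dose / Vd = 854.0 / 291 = 2.935 mg/L
k = ln2 / t½ = 0.693147 / 37.8 = 0.01834 h⁻¹
t = ln(C₀ / C) / k = ln(2.935 / 2.18) / 0.01834
  = ln(1.346) / 0.01834 = 0.2971 / 0.01834 = 16.20 h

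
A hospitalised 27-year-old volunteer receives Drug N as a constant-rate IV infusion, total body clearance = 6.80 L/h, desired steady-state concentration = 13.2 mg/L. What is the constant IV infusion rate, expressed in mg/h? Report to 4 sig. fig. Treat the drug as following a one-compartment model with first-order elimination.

At steady state, infusion rate R₀ = Css × CL = 13.2 × 6.800 = 89.76 mg/h

89.76 mg/h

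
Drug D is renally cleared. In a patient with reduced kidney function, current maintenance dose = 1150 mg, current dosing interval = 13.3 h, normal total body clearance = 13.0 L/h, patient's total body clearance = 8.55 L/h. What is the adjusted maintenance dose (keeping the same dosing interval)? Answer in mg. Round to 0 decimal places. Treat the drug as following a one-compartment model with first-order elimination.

756 mg

To keep the same average steady-state level, dosing rate must scale with clearance.
CL ratio = 8.55 / 13.0 = 0.6577
New dose (same interval) = 1150 × 0.6577 = 756.4 mg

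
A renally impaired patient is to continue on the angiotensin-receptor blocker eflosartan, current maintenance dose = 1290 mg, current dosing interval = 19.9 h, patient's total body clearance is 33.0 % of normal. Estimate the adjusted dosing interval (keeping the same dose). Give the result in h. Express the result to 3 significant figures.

60.3 h

To keep the same average steady-state level, dosing rate must scale with clearance.
CL ratio = 33.0 / 100 = 0.3300
New interval (same dose) = 19.9 / 0.3300 = 60.30 h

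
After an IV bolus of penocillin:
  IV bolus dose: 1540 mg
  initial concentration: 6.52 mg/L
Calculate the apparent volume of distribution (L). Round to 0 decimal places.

236 L

Vd = Dose / C₀ = 1540 / 6.52 = 236.2 L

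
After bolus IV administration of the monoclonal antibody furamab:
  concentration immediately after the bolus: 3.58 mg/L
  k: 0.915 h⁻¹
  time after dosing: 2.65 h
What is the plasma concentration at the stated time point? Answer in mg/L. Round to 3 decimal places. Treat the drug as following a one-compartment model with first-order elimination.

0.317 mg/L

C = C₀ · e^(−k·t) = 3.580 × e^(−0.9150 × 2.65)
  = 3.580 × 0.08850 = 0.3168 mg/L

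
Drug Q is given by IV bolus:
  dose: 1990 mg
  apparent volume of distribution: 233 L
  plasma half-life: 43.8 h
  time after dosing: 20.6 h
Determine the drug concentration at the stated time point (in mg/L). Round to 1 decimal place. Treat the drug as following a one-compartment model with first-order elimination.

6.2 mg/L

C₀ = Dose / Vd = 1990 / 233 = 8.541 mg/L
k = ln2 / t½ = 0.693147 / 43.8 = 0.01583 h⁻¹
C = C₀ · e^(−k·t) = 8.541 × e^(−0.01583 × 20.6)
  = 8.541 × 0.7217 = 6.164 mg/L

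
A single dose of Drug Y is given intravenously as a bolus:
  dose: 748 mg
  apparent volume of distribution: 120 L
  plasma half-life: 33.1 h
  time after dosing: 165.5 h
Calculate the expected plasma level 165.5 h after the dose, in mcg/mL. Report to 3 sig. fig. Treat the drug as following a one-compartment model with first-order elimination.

C₀ = Dose / Vd = 748.0 / 120 = 6.233 mg/L
k = ln2 / t½ = 0.693147 / 33.1 = 0.02094 h⁻¹
t / t½ = 165.5 / 33.1 = 5 half-lives
C = C₀ × (1/2)^5 = 6.233 × 0.03125 = 0.1948 mg/L
(0.1948 mg/L = 0.1948 mcg/mL)

0.195 mcg/mL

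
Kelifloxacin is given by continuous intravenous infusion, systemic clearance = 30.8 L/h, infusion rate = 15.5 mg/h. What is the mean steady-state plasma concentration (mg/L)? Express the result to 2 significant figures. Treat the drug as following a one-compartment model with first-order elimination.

At steady state Css = R₀ / CL = 15.5 / 30.80 = 0.5032 mg/L

0.50 mg/L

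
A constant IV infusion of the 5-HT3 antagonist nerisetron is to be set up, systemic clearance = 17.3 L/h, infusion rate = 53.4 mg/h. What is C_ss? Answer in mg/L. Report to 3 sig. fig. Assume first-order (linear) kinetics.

At steady state Css = R₀ / CL = 53.4 / 17.30 = 3.087 mg/L

3.09 mg/L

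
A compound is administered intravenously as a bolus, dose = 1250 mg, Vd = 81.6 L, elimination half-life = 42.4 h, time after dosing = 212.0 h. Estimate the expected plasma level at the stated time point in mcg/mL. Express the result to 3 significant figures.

0.479 mcg/mL

C₀ = Dose / Vd = 1250 / 81.6 = 15.32 mg/L
k = ln2 / t½ = 0.693147 / 42.4 = 0.01635 h⁻¹
t / t½ = 212.0 / 42.4 = 5 half-lives
C = C₀ × (1/2)^5 = 15.32 × 0.03125 = 0.4788 mg/L
(0.4788 mg/L = 0.4788 mcg/mL)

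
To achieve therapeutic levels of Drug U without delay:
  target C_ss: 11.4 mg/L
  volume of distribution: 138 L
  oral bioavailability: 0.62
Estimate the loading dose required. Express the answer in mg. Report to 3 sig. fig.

2540 mg

LD = Css × Vd / F = 11.4 × 138 / 0.62 = 2537 mg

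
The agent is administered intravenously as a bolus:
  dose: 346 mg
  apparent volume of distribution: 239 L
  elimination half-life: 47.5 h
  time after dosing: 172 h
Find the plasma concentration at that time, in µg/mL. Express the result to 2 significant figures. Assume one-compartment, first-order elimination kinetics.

C₀ = Dose / Vd = 346.0 / 239 = 1.448 mg/L
k = ln2 / t½ = 0.693147 / 47.5 = 0.01459 h⁻¹
C = C₀ · e^(−k·t) = 1.448 × e^(−0.01459 × 172)
  = 1.448 × 0.08131 = 0.1177 mg/L
(0.1177 mg/L = 0.1177 µg/mL)

0.12 µg/mL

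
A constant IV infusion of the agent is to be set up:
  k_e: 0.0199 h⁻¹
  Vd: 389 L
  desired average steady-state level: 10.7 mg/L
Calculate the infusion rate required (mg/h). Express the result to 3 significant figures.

82.8 mg/h

CL = k × Vd = 0.01990 × 389 = 7.741 L/h
At steady state, infusion rate R₀ = Css × CL = 10.7 × 7.741 = 82.83 mg/h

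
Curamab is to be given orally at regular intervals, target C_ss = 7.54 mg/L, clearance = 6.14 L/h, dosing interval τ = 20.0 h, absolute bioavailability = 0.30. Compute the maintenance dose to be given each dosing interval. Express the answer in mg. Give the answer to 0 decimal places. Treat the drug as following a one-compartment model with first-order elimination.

3086 mg

At steady state, F × (Dose/τ) = Css × CL.
Dose = Css × CL × τ / F = 7.54 × 6.140 × 20.0 / 0.30 = 3086 mg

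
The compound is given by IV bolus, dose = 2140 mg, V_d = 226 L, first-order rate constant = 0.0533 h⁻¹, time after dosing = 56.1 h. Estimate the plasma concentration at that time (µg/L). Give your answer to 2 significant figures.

480 µg/L

C₀ = Dose / Vd = 2140 / 226 = 9.469 mg/L
C = C₀ · e^(−k·t) = 9.469 × e^(−0.05330 × 56.1)
  = 9.469 × 0.05028 = 0.4761 mg/L
Convert: 0.4761 mg/L × 1000 = 476.1 µg/L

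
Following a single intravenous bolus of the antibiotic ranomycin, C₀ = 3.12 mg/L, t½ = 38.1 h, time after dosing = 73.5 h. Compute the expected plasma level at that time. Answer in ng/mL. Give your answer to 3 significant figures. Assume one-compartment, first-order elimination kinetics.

k = ln2 / t½ = 0.693147 / 38.1 = 0.01819 h⁻¹
C = C₀ · e^(−k·t) = 3.120 × e^(−0.01819 × 73.5)
  = 3.120 × 0.2626 = 0.8193 mg/L
Convert: 0.8193 mg/L × 1000 = 819.3 ng/mL

819 ng/mL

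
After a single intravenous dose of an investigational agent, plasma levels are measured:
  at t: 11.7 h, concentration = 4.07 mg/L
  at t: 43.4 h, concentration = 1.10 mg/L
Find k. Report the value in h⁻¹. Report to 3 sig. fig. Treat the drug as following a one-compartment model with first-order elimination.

0.0413 h⁻¹

k = ln(C₁/C₂) / (t₂ − t₁) = ln(4.07/1.10) / (43.4 − 11.7)
  = 1.308 / 31.70 = 0.04126 h⁻¹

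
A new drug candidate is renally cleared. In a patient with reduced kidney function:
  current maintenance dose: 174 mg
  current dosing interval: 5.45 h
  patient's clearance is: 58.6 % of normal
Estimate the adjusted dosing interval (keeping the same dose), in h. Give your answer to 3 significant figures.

To keep the same average steady-state level, dosing rate must scale with clearance.
CL ratio = 58.6 / 100 = 0.5860
New interval (same dose) = 5.45 / 0.5860 = 9.300 h

9.30 h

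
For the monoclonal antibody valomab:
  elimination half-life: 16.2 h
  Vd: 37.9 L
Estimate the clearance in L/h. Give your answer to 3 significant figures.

1.62 L/h

k = ln2 / t½ = 0.693147 / 16.2 = 0.04279 h⁻¹
CL = k × Vd = 0.04279 × 37.9 = 1.622 L/h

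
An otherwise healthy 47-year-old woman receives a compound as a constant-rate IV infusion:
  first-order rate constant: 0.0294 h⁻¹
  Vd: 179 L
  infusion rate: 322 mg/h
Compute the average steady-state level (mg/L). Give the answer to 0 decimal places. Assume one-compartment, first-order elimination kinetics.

CL = k × Vd = 0.02940 × 179 = 5.263 L/h
At steady state Css = R₀ / CL = 322 / 5.263 = 61.18 mg/L

61 mg/L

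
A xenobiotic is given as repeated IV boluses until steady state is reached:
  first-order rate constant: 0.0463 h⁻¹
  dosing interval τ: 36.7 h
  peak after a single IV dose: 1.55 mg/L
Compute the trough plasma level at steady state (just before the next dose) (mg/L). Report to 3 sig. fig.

e^(−kτ) = e^(−0.04630 × 36.7) = 0.1828
Accumulation ratio R = 1 / (1 − e^(−kτ)) = 1 / (1 − 0.1828) = 1.224
Steady-state trough = C₀ × R × e^(−kτ) = 1.55 × 1.224 × 0.1828 = 0.3468 mg/L

0.347 mg/L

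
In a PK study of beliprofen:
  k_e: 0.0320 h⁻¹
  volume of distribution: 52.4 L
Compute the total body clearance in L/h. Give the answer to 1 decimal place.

CL = k × Vd = 0.0320 × 52.4 = 1.677 L/h

1.7 L/h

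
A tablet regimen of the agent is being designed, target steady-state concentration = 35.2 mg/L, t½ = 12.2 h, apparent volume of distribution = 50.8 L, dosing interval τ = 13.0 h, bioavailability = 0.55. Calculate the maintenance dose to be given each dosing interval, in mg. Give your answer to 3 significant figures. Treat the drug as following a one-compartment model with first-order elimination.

2400 mg

k = ln2 / t½ = 0.693147 / 12.2 = 0.05682 h⁻¹
CL = k × Vd = 0.05682 × 50.8 = 2.886 L/h
At steady state, F × (Dose/τ) = Css × CL.
Dose = Css × CL × τ / F = 35.2 × 2.886 × 13.0 / 0.55 = 2401 mg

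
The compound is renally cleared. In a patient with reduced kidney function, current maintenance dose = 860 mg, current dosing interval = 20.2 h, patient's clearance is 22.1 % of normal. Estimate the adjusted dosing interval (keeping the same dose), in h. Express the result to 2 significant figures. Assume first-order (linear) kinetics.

To keep the same average steady-state level, dosing rate must scale with clearance.
CL ratio = 22.1 / 100 = 0.2210
New interval (same dose) = 20.2 / 0.2210 = 91.40 h

91 h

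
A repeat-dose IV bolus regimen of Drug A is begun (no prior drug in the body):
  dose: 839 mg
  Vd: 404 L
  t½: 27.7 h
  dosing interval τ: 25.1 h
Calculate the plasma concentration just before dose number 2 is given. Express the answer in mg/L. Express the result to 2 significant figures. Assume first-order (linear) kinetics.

1.1 mg/L

C₀ per dose = Dose / Vd = 839 / 404 = 2.077 mg/L
k = ln2 / t½ = 0.693147 / 27.7 = 0.02502 h⁻¹
Fraction remaining after one interval: r = e^(−kτ) = e^(−0.02502 × 25.1) = 0.5337
Before dose 2, 1 dose has been given (aged 1τ).
C_trough = C₀ × r = 2.077 × 0.5337 = 1.108 mg/L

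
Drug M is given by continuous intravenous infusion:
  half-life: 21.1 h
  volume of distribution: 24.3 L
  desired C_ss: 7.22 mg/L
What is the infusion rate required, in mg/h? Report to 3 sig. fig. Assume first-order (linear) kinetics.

5.76 mg/h

k = ln2 / t½ = 0.693147 / 21.1 = 0.03285 h⁻¹
CL = k × Vd = 0.03285 × 24.3 = 0.7983 L/h
At steady state, infusion rate R₀ = Css × CL = 7.22 × 0.7983 = 5.764 mg/h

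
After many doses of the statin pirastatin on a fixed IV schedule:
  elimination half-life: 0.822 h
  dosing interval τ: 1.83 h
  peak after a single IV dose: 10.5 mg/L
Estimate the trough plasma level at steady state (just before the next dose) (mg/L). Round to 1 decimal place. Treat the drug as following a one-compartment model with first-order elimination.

k = ln2 / t½ = 0.693147 / 0.822 = 0.8432 h⁻¹
e^(−kτ) = e^(−0.8432 × 1.83) = 0.2137
Accumulation ratio R = 1 / (1 − e^(−kτ)) = 1 / (1 − 0.2137) = 1.272
Steady-state trough = C₀ × R × e^(−kτ) = 10.5 × 1.272 × 0.2137 = 2.854 mg/L

2.9 mg/L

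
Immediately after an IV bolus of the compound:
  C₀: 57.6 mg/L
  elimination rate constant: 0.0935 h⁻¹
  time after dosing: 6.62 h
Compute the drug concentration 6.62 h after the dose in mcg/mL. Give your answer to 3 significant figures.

31.0 mcg/mL

C = C₀ · e^(−k·t) = 57.60 × e^(−0.09350 × 6.62)
  = 57.60 × 0.5385 = 31.02 mg/L
(31.02 mg/L = 31.02 mcg/mL)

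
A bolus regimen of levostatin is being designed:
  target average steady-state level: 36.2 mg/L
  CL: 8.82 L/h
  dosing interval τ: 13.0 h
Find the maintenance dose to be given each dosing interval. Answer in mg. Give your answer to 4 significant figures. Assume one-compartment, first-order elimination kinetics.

4151 mg

At steady state, Dose/τ = Css × CL.
Dose = Css × CL × τ = 36.2 × 8.820 × 13.0 = 4151 mg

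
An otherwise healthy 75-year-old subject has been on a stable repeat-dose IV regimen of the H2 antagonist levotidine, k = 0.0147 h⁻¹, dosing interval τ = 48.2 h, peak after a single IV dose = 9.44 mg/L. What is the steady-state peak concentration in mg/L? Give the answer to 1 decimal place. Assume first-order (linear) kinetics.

18.6 mg/L

e^(−kτ) = e^(−0.01470 × 48.2) = 0.4924
Accumulation ratio R = 1 / (1 − e^(−kτ)) = 1 / (1 − 0.4924) = 1.970
Steady-state peak = C₀ × R = 9.44 × 1.970 = 18.60 mg/L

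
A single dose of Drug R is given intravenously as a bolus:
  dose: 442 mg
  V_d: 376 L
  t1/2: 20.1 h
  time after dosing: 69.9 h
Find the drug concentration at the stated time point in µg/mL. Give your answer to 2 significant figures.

0.11 µg/mL

C₀ = Dose / Vd = 442.0 / 376 = 1.176 mg/L
k = ln2 / t½ = 0.693147 / 20.1 = 0.03448 h⁻¹
C = C₀ · e^(−k·t) = 1.176 × e^(−0.03448 × 69.9)
  = 1.176 × 0.08980 = 0.1056 mg/L
(0.1056 mg/L = 0.1056 µg/mL)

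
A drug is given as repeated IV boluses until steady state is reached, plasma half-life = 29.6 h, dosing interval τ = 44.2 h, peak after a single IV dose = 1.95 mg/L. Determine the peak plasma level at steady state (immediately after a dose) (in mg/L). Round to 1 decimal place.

3.0 mg/L

k = ln2 / t½ = 0.693147 / 29.6 = 0.02342 h⁻¹
e^(−kτ) = e^(−0.02342 × 44.2) = 0.3552
Accumulation ratio R = 1 / (1 − e^(−kτ)) = 1 / (1 − 0.3552) = 1.551
Steady-state peak = C₀ × R = 1.95 × 1.551 = 3.024 mg/L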